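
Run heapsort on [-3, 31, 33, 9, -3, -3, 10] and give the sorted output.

Build heap: [33, 31, 10, 9, -3, -3, -3]
Extract 33: [31, 9, 10, -3, -3, -3, 33]
Extract 31: [10, 9, -3, -3, -3, 31, 33]
Extract 10: [9, -3, -3, -3, 10, 31, 33]
Extract 9: [-3, -3, -3, 9, 10, 31, 33]
Extract -3: [-3, -3, -3, 9, 10, 31, 33]
Extract -3: [-3, -3, -3, 9, 10, 31, 33]


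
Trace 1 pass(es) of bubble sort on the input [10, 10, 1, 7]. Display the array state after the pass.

After pass 1: [10, 1, 7, 10] (2 swaps)
Total swaps: 2


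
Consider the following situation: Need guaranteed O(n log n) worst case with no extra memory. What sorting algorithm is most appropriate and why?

Best choice: Heapsort
Reason: Heapsort is O(n log n) worst case and sorts in-place; quicksort can degrade to O(n^2)


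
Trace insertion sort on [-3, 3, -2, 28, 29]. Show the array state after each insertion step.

First element -3 is already 'sorted'
Insert 3: shifted 0 elements -> [-3, 3, -2, 28, 29]
Insert -2: shifted 1 elements -> [-3, -2, 3, 28, 29]
Insert 28: shifted 0 elements -> [-3, -2, 3, 28, 29]
Insert 29: shifted 0 elements -> [-3, -2, 3, 28, 29]


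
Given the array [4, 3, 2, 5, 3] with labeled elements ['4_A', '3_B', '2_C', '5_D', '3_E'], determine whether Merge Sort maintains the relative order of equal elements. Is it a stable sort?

Trace Merge Sort on the labeled array (the key is the number; the letter only tracks identity):
  Merge [4_A] + [3_B] -> [3_B, 4_A]
  Merge [5_D] + [3_E] -> [3_E, 5_D]
  Merge [2_C] + [3_E, 5_D] -> [2_C, 3_E, 5_D]
  Merge [3_B, 4_A] + [2_C, 3_E, 5_D] -> [2_C, 3_B, 3_E, 4_A, 5_D]
Final order: [2_C, 3_B, 3_E, 4_A, 5_D]
Equal keys:
  value 3: originally 3_B, 3_E; after sorting 3_B, 3_E -> order preserved
All equal keys kept their original relative order. Merge Sort is stable: when the heads of the two halves are equal the merge takes from the left half first.
Answer: Stable


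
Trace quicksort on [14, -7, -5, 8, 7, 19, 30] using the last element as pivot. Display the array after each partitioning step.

Partition 1: pivot=30 at index 6 -> [14, -7, -5, 8, 7, 19, 30]
Partition 2: pivot=19 at index 5 -> [14, -7, -5, 8, 7, 19, 30]
Partition 3: pivot=7 at index 2 -> [-7, -5, 7, 8, 14, 19, 30]
Partition 4: pivot=-5 at index 1 -> [-7, -5, 7, 8, 14, 19, 30]
Partition 5: pivot=14 at index 4 -> [-7, -5, 7, 8, 14, 19, 30]


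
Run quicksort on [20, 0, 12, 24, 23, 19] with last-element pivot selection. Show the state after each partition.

Partition 1: pivot=19 at index 2 -> [0, 12, 19, 24, 23, 20]
Partition 2: pivot=12 at index 1 -> [0, 12, 19, 24, 23, 20]
Partition 3: pivot=20 at index 3 -> [0, 12, 19, 20, 23, 24]
Partition 4: pivot=24 at index 5 -> [0, 12, 19, 20, 23, 24]


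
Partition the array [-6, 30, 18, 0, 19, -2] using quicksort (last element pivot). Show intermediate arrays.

Partition 1: pivot=-2 at index 1 -> [-6, -2, 18, 0, 19, 30]
Partition 2: pivot=30 at index 5 -> [-6, -2, 18, 0, 19, 30]
Partition 3: pivot=19 at index 4 -> [-6, -2, 18, 0, 19, 30]
Partition 4: pivot=0 at index 2 -> [-6, -2, 0, 18, 19, 30]


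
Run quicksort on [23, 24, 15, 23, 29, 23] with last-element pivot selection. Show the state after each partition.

Partition 1: pivot=23 at index 3 -> [23, 15, 23, 23, 29, 24]
Partition 2: pivot=23 at index 2 -> [23, 15, 23, 23, 29, 24]
Partition 3: pivot=15 at index 0 -> [15, 23, 23, 23, 29, 24]
Partition 4: pivot=24 at index 4 -> [15, 23, 23, 23, 24, 29]


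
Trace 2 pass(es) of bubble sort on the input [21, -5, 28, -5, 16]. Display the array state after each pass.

After pass 1: [-5, 21, -5, 16, 28] (3 swaps)
After pass 2: [-5, -5, 16, 21, 28] (2 swaps)
Total swaps: 5


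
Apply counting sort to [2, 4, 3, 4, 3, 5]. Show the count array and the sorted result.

Count array: [0, 0, 1, 2, 2, 1]
(count[i] = number of elements equal to i)
Cumulative count: [0, 0, 1, 3, 5, 6]
Sorted: [2, 3, 3, 4, 4, 5]


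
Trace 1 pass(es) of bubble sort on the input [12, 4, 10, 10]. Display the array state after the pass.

After pass 1: [4, 10, 10, 12] (3 swaps)
Total swaps: 3


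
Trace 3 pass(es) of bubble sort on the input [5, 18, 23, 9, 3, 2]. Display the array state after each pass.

After pass 1: [5, 18, 9, 3, 2, 23] (3 swaps)
After pass 2: [5, 9, 3, 2, 18, 23] (3 swaps)
After pass 3: [5, 3, 2, 9, 18, 23] (2 swaps)
Total swaps: 8


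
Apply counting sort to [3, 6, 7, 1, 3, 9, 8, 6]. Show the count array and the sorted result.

Count array: [0, 1, 0, 2, 0, 0, 2, 1, 1, 1]
(count[i] = number of elements equal to i)
Cumulative count: [0, 1, 1, 3, 3, 3, 5, 6, 7, 8]
Sorted: [1, 3, 3, 6, 6, 7, 8, 9]


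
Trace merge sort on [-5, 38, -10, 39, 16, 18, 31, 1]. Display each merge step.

Divide and conquer:
  Merge [-5] + [38] -> [-5, 38]
  Merge [-10] + [39] -> [-10, 39]
  Merge [-5, 38] + [-10, 39] -> [-10, -5, 38, 39]
  Merge [16] + [18] -> [16, 18]
  Merge [31] + [1] -> [1, 31]
  Merge [16, 18] + [1, 31] -> [1, 16, 18, 31]
  Merge [-10, -5, 38, 39] + [1, 16, 18, 31] -> [-10, -5, 1, 16, 18, 31, 38, 39]


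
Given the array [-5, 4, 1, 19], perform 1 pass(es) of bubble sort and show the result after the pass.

After pass 1: [-5, 1, 4, 19] (1 swaps)
Total swaps: 1


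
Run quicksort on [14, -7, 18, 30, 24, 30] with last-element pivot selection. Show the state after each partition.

Partition 1: pivot=30 at index 5 -> [14, -7, 18, 30, 24, 30]
Partition 2: pivot=24 at index 3 -> [14, -7, 18, 24, 30, 30]
Partition 3: pivot=18 at index 2 -> [14, -7, 18, 24, 30, 30]
Partition 4: pivot=-7 at index 0 -> [-7, 14, 18, 24, 30, 30]


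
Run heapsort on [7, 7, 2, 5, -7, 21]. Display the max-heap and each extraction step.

Build heap: [21, 7, 7, 5, -7, 2]
Extract 21: [7, 5, 7, 2, -7, 21]
Extract 7: [7, 5, -7, 2, 7, 21]
Extract 7: [5, 2, -7, 7, 7, 21]
Extract 5: [2, -7, 5, 7, 7, 21]
Extract 2: [-7, 2, 5, 7, 7, 21]


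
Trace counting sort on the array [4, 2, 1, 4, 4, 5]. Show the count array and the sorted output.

Count array: [0, 1, 1, 0, 3, 1]
(count[i] = number of elements equal to i)
Cumulative count: [0, 1, 2, 2, 5, 6]
Sorted: [1, 2, 4, 4, 4, 5]


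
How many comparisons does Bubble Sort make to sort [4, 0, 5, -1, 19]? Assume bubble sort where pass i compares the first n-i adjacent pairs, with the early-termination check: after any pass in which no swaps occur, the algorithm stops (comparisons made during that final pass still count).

Pass 1: compare adjacent pairs (0,1)..(3,4) = 4 comparison(s), 2 swap(s) -> [0, 4, -1, 5, 19]
Pass 2: compare adjacent pairs (0,1)..(2,3) = 3 comparison(s), 1 swap(s) -> [0, -1, 4, 5, 19]
Pass 3: compare adjacent pairs (0,1)..(1,2) = 2 comparison(s), 1 swap(s) -> [-1, 0, 4, 5, 19]
Pass 4: compare adjacent pairs (0,1)..(0,1) = 1 comparison(s), 0 swap(s) -> [-1, 0, 4, 5, 19]
No swaps in this pass, so bubble sort stops here.
Total comparisons: 4 + 3 + 2 + 1 = 10


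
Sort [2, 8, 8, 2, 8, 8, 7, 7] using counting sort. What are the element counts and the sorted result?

Count array: [0, 0, 2, 0, 0, 0, 0, 2, 4]
(count[i] = number of elements equal to i)
Cumulative count: [0, 0, 2, 2, 2, 2, 2, 4, 8]
Sorted: [2, 2, 7, 7, 8, 8, 8, 8]


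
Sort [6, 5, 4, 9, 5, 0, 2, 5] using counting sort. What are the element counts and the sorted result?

Count array: [1, 0, 1, 0, 1, 3, 1, 0, 0, 1]
(count[i] = number of elements equal to i)
Cumulative count: [1, 1, 2, 2, 3, 6, 7, 7, 7, 8]
Sorted: [0, 2, 4, 5, 5, 5, 6, 9]


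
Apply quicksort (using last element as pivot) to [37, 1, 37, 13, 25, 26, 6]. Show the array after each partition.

Partition 1: pivot=6 at index 1 -> [1, 6, 37, 13, 25, 26, 37]
Partition 2: pivot=37 at index 6 -> [1, 6, 37, 13, 25, 26, 37]
Partition 3: pivot=26 at index 4 -> [1, 6, 13, 25, 26, 37, 37]
Partition 4: pivot=25 at index 3 -> [1, 6, 13, 25, 26, 37, 37]


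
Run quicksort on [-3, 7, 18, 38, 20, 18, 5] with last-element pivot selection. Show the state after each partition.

Partition 1: pivot=5 at index 1 -> [-3, 5, 18, 38, 20, 18, 7]
Partition 2: pivot=7 at index 2 -> [-3, 5, 7, 38, 20, 18, 18]
Partition 3: pivot=18 at index 4 -> [-3, 5, 7, 18, 18, 38, 20]
Partition 4: pivot=20 at index 5 -> [-3, 5, 7, 18, 18, 20, 38]


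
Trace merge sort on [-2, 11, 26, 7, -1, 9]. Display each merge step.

Divide and conquer:
  Merge [11] + [26] -> [11, 26]
  Merge [-2] + [11, 26] -> [-2, 11, 26]
  Merge [-1] + [9] -> [-1, 9]
  Merge [7] + [-1, 9] -> [-1, 7, 9]
  Merge [-2, 11, 26] + [-1, 7, 9] -> [-2, -1, 7, 9, 11, 26]


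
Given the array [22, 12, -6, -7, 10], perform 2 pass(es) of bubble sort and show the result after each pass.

After pass 1: [12, -6, -7, 10, 22] (4 swaps)
After pass 2: [-6, -7, 10, 12, 22] (3 swaps)
Total swaps: 7


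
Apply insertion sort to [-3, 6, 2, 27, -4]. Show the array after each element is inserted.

First element -3 is already 'sorted'
Insert 6: shifted 0 elements -> [-3, 6, 2, 27, -4]
Insert 2: shifted 1 elements -> [-3, 2, 6, 27, -4]
Insert 27: shifted 0 elements -> [-3, 2, 6, 27, -4]
Insert -4: shifted 4 elements -> [-4, -3, 2, 6, 27]


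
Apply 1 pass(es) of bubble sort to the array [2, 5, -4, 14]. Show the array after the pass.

After pass 1: [2, -4, 5, 14] (1 swaps)
Total swaps: 1


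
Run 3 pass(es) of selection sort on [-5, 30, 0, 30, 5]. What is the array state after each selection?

Pass 1: Select minimum -5 at index 0, swap -> [-5, 30, 0, 30, 5]
Pass 2: Select minimum 0 at index 2, swap -> [-5, 0, 30, 30, 5]
Pass 3: Select minimum 5 at index 4, swap -> [-5, 0, 5, 30, 30]


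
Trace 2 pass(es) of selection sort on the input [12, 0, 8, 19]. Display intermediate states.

Pass 1: Select minimum 0 at index 1, swap -> [0, 12, 8, 19]
Pass 2: Select minimum 8 at index 2, swap -> [0, 8, 12, 19]


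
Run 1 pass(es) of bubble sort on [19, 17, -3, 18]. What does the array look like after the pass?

After pass 1: [17, -3, 18, 19] (3 swaps)
Total swaps: 3


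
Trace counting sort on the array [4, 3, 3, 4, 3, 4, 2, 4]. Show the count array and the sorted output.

Count array: [0, 0, 1, 3, 4]
(count[i] = number of elements equal to i)
Cumulative count: [0, 0, 1, 4, 8]
Sorted: [2, 3, 3, 3, 4, 4, 4, 4]


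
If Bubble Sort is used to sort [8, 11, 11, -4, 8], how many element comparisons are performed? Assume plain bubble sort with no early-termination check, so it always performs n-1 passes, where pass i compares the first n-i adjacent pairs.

Pass 1: compare adjacent pairs (0,1)..(3,4) = 4 comparison(s), 2 swap(s) -> [8, 11, -4, 8, 11]
Pass 2: compare adjacent pairs (0,1)..(2,3) = 3 comparison(s), 2 swap(s) -> [8, -4, 8, 11, 11]
Pass 3: compare adjacent pairs (0,1)..(1,2) = 2 comparison(s), 1 swap(s) -> [-4, 8, 8, 11, 11]
Pass 4: compare adjacent pairs (0,1)..(0,1) = 1 comparison(s), 0 swap(s) -> [-4, 8, 8, 11, 11]
Total comparisons: 4 + 3 + 2 + 1 = 10


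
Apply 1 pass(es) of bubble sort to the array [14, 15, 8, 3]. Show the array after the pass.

After pass 1: [14, 8, 3, 15] (2 swaps)
Total swaps: 2


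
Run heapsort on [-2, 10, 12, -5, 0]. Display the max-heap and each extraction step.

Build heap: [12, 10, -2, -5, 0]
Extract 12: [10, 0, -2, -5, 12]
Extract 10: [0, -5, -2, 10, 12]
Extract 0: [-2, -5, 0, 10, 12]
Extract -2: [-5, -2, 0, 10, 12]


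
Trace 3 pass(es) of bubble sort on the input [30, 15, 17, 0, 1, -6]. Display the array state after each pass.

After pass 1: [15, 17, 0, 1, -6, 30] (5 swaps)
After pass 2: [15, 0, 1, -6, 17, 30] (3 swaps)
After pass 3: [0, 1, -6, 15, 17, 30] (3 swaps)
Total swaps: 11


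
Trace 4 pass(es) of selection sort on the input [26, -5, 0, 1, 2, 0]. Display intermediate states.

Pass 1: Select minimum -5 at index 1, swap -> [-5, 26, 0, 1, 2, 0]
Pass 2: Select minimum 0 at index 2, swap -> [-5, 0, 26, 1, 2, 0]
Pass 3: Select minimum 0 at index 5, swap -> [-5, 0, 0, 1, 2, 26]
Pass 4: Select minimum 1 at index 3, swap -> [-5, 0, 0, 1, 2, 26]


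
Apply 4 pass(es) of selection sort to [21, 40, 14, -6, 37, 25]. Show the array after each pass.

Pass 1: Select minimum -6 at index 3, swap -> [-6, 40, 14, 21, 37, 25]
Pass 2: Select minimum 14 at index 2, swap -> [-6, 14, 40, 21, 37, 25]
Pass 3: Select minimum 21 at index 3, swap -> [-6, 14, 21, 40, 37, 25]
Pass 4: Select minimum 25 at index 5, swap -> [-6, 14, 21, 25, 37, 40]


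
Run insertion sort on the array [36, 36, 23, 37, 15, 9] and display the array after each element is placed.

First element 36 is already 'sorted'
Insert 36: shifted 0 elements -> [36, 36, 23, 37, 15, 9]
Insert 23: shifted 2 elements -> [23, 36, 36, 37, 15, 9]
Insert 37: shifted 0 elements -> [23, 36, 36, 37, 15, 9]
Insert 15: shifted 4 elements -> [15, 23, 36, 36, 37, 9]
Insert 9: shifted 5 elements -> [9, 15, 23, 36, 36, 37]


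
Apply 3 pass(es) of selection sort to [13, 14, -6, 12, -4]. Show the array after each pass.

Pass 1: Select minimum -6 at index 2, swap -> [-6, 14, 13, 12, -4]
Pass 2: Select minimum -4 at index 4, swap -> [-6, -4, 13, 12, 14]
Pass 3: Select minimum 12 at index 3, swap -> [-6, -4, 12, 13, 14]


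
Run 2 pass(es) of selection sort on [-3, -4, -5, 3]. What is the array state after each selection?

Pass 1: Select minimum -5 at index 2, swap -> [-5, -4, -3, 3]
Pass 2: Select minimum -4 at index 1, swap -> [-5, -4, -3, 3]


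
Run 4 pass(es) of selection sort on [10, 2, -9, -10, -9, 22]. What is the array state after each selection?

Pass 1: Select minimum -10 at index 3, swap -> [-10, 2, -9, 10, -9, 22]
Pass 2: Select minimum -9 at index 2, swap -> [-10, -9, 2, 10, -9, 22]
Pass 3: Select minimum -9 at index 4, swap -> [-10, -9, -9, 10, 2, 22]
Pass 4: Select minimum 2 at index 4, swap -> [-10, -9, -9, 2, 10, 22]


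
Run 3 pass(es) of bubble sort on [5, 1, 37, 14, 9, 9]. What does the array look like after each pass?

After pass 1: [1, 5, 14, 9, 9, 37] (4 swaps)
After pass 2: [1, 5, 9, 9, 14, 37] (2 swaps)
After pass 3: [1, 5, 9, 9, 14, 37] (0 swaps)
Total swaps: 6


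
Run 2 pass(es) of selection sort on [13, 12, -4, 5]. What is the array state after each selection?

Pass 1: Select minimum -4 at index 2, swap -> [-4, 12, 13, 5]
Pass 2: Select minimum 5 at index 3, swap -> [-4, 5, 13, 12]


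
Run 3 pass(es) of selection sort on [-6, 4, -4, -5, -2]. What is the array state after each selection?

Pass 1: Select minimum -6 at index 0, swap -> [-6, 4, -4, -5, -2]
Pass 2: Select minimum -5 at index 3, swap -> [-6, -5, -4, 4, -2]
Pass 3: Select minimum -4 at index 2, swap -> [-6, -5, -4, 4, -2]


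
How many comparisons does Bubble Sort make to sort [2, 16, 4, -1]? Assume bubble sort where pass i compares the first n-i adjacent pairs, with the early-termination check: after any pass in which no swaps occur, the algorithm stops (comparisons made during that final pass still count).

Pass 1: compare adjacent pairs (0,1)..(2,3) = 3 comparison(s), 2 swap(s) -> [2, 4, -1, 16]
Pass 2: compare adjacent pairs (0,1)..(1,2) = 2 comparison(s), 1 swap(s) -> [2, -1, 4, 16]
Pass 3: compare adjacent pairs (0,1)..(0,1) = 1 comparison(s), 1 swap(s) -> [-1, 2, 4, 16]
Every pass made at least one swap, so all n-1 passes run.
Total comparisons: 3 + 2 + 1 = 6


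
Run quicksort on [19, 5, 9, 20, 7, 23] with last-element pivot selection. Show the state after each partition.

Partition 1: pivot=23 at index 5 -> [19, 5, 9, 20, 7, 23]
Partition 2: pivot=7 at index 1 -> [5, 7, 9, 20, 19, 23]
Partition 3: pivot=19 at index 3 -> [5, 7, 9, 19, 20, 23]


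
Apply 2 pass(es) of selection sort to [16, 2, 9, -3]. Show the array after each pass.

Pass 1: Select minimum -3 at index 3, swap -> [-3, 2, 9, 16]
Pass 2: Select minimum 2 at index 1, swap -> [-3, 2, 9, 16]


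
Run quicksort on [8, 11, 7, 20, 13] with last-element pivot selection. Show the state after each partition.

Partition 1: pivot=13 at index 3 -> [8, 11, 7, 13, 20]
Partition 2: pivot=7 at index 0 -> [7, 11, 8, 13, 20]
Partition 3: pivot=8 at index 1 -> [7, 8, 11, 13, 20]


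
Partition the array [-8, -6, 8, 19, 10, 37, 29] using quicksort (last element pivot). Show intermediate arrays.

Partition 1: pivot=29 at index 5 -> [-8, -6, 8, 19, 10, 29, 37]
Partition 2: pivot=10 at index 3 -> [-8, -6, 8, 10, 19, 29, 37]
Partition 3: pivot=8 at index 2 -> [-8, -6, 8, 10, 19, 29, 37]
Partition 4: pivot=-6 at index 1 -> [-8, -6, 8, 10, 19, 29, 37]


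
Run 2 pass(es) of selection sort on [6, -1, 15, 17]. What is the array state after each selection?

Pass 1: Select minimum -1 at index 1, swap -> [-1, 6, 15, 17]
Pass 2: Select minimum 6 at index 1, swap -> [-1, 6, 15, 17]


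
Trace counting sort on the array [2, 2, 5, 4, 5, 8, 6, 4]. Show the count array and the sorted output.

Count array: [0, 0, 2, 0, 2, 2, 1, 0, 1]
(count[i] = number of elements equal to i)
Cumulative count: [0, 0, 2, 2, 4, 6, 7, 7, 8]
Sorted: [2, 2, 4, 4, 5, 5, 6, 8]


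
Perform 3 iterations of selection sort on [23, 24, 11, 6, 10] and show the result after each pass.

Pass 1: Select minimum 6 at index 3, swap -> [6, 24, 11, 23, 10]
Pass 2: Select minimum 10 at index 4, swap -> [6, 10, 11, 23, 24]
Pass 3: Select minimum 11 at index 2, swap -> [6, 10, 11, 23, 24]


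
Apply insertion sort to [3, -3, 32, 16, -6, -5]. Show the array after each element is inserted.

First element 3 is already 'sorted'
Insert -3: shifted 1 elements -> [-3, 3, 32, 16, -6, -5]
Insert 32: shifted 0 elements -> [-3, 3, 32, 16, -6, -5]
Insert 16: shifted 1 elements -> [-3, 3, 16, 32, -6, -5]
Insert -6: shifted 4 elements -> [-6, -3, 3, 16, 32, -5]
Insert -5: shifted 4 elements -> [-6, -5, -3, 3, 16, 32]


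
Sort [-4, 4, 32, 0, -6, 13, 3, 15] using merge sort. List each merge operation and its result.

Divide and conquer:
  Merge [-4] + [4] -> [-4, 4]
  Merge [32] + [0] -> [0, 32]
  Merge [-4, 4] + [0, 32] -> [-4, 0, 4, 32]
  Merge [-6] + [13] -> [-6, 13]
  Merge [3] + [15] -> [3, 15]
  Merge [-6, 13] + [3, 15] -> [-6, 3, 13, 15]
  Merge [-4, 0, 4, 32] + [-6, 3, 13, 15] -> [-6, -4, 0, 3, 4, 13, 15, 32]


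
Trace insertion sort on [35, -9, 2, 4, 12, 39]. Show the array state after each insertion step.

First element 35 is already 'sorted'
Insert -9: shifted 1 elements -> [-9, 35, 2, 4, 12, 39]
Insert 2: shifted 1 elements -> [-9, 2, 35, 4, 12, 39]
Insert 4: shifted 1 elements -> [-9, 2, 4, 35, 12, 39]
Insert 12: shifted 1 elements -> [-9, 2, 4, 12, 35, 39]
Insert 39: shifted 0 elements -> [-9, 2, 4, 12, 35, 39]


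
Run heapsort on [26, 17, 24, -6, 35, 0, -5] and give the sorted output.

Build heap: [35, 26, 24, -6, 17, 0, -5]
Extract 35: [26, 17, 24, -6, -5, 0, 35]
Extract 26: [24, 17, 0, -6, -5, 26, 35]
Extract 24: [17, -5, 0, -6, 24, 26, 35]
Extract 17: [0, -5, -6, 17, 24, 26, 35]
Extract 0: [-5, -6, 0, 17, 24, 26, 35]
Extract -5: [-6, -5, 0, 17, 24, 26, 35]


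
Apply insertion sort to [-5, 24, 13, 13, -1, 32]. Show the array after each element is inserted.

First element -5 is already 'sorted'
Insert 24: shifted 0 elements -> [-5, 24, 13, 13, -1, 32]
Insert 13: shifted 1 elements -> [-5, 13, 24, 13, -1, 32]
Insert 13: shifted 1 elements -> [-5, 13, 13, 24, -1, 32]
Insert -1: shifted 3 elements -> [-5, -1, 13, 13, 24, 32]
Insert 32: shifted 0 elements -> [-5, -1, 13, 13, 24, 32]


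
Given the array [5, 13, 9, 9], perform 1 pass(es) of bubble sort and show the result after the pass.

After pass 1: [5, 9, 9, 13] (2 swaps)
Total swaps: 2


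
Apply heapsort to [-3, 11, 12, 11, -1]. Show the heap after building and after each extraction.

Build heap: [12, 11, -3, 11, -1]
Extract 12: [11, 11, -3, -1, 12]
Extract 11: [11, -1, -3, 11, 12]
Extract 11: [-1, -3, 11, 11, 12]
Extract -1: [-3, -1, 11, 11, 12]


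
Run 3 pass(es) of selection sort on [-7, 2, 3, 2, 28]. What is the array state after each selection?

Pass 1: Select minimum -7 at index 0, swap -> [-7, 2, 3, 2, 28]
Pass 2: Select minimum 2 at index 1, swap -> [-7, 2, 3, 2, 28]
Pass 3: Select minimum 2 at index 3, swap -> [-7, 2, 2, 3, 28]


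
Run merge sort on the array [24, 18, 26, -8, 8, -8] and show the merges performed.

Divide and conquer:
  Merge [18] + [26] -> [18, 26]
  Merge [24] + [18, 26] -> [18, 24, 26]
  Merge [8] + [-8] -> [-8, 8]
  Merge [-8] + [-8, 8] -> [-8, -8, 8]
  Merge [18, 24, 26] + [-8, -8, 8] -> [-8, -8, 8, 18, 24, 26]


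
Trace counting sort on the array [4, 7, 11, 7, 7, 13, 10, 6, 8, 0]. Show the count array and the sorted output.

Count array: [1, 0, 0, 0, 1, 0, 1, 3, 1, 0, 1, 1, 0, 1]
(count[i] = number of elements equal to i)
Cumulative count: [1, 1, 1, 1, 2, 2, 3, 6, 7, 7, 8, 9, 9, 10]
Sorted: [0, 4, 6, 7, 7, 7, 8, 10, 11, 13]


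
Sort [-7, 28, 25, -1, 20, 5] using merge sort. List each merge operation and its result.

Divide and conquer:
  Merge [28] + [25] -> [25, 28]
  Merge [-7] + [25, 28] -> [-7, 25, 28]
  Merge [20] + [5] -> [5, 20]
  Merge [-1] + [5, 20] -> [-1, 5, 20]
  Merge [-7, 25, 28] + [-1, 5, 20] -> [-7, -1, 5, 20, 25, 28]


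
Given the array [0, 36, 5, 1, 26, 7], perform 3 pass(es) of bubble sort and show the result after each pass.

After pass 1: [0, 5, 1, 26, 7, 36] (4 swaps)
After pass 2: [0, 1, 5, 7, 26, 36] (2 swaps)
After pass 3: [0, 1, 5, 7, 26, 36] (0 swaps)
Total swaps: 6


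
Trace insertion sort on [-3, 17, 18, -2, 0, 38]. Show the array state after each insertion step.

First element -3 is already 'sorted'
Insert 17: shifted 0 elements -> [-3, 17, 18, -2, 0, 38]
Insert 18: shifted 0 elements -> [-3, 17, 18, -2, 0, 38]
Insert -2: shifted 2 elements -> [-3, -2, 17, 18, 0, 38]
Insert 0: shifted 2 elements -> [-3, -2, 0, 17, 18, 38]
Insert 38: shifted 0 elements -> [-3, -2, 0, 17, 18, 38]


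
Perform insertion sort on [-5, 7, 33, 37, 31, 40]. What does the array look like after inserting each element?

First element -5 is already 'sorted'
Insert 7: shifted 0 elements -> [-5, 7, 33, 37, 31, 40]
Insert 33: shifted 0 elements -> [-5, 7, 33, 37, 31, 40]
Insert 37: shifted 0 elements -> [-5, 7, 33, 37, 31, 40]
Insert 31: shifted 2 elements -> [-5, 7, 31, 33, 37, 40]
Insert 40: shifted 0 elements -> [-5, 7, 31, 33, 37, 40]


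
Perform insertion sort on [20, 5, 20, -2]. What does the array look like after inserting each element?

First element 20 is already 'sorted'
Insert 5: shifted 1 elements -> [5, 20, 20, -2]
Insert 20: shifted 0 elements -> [5, 20, 20, -2]
Insert -2: shifted 3 elements -> [-2, 5, 20, 20]


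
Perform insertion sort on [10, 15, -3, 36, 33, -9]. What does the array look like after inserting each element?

First element 10 is already 'sorted'
Insert 15: shifted 0 elements -> [10, 15, -3, 36, 33, -9]
Insert -3: shifted 2 elements -> [-3, 10, 15, 36, 33, -9]
Insert 36: shifted 0 elements -> [-3, 10, 15, 36, 33, -9]
Insert 33: shifted 1 elements -> [-3, 10, 15, 33, 36, -9]
Insert -9: shifted 5 elements -> [-9, -3, 10, 15, 33, 36]


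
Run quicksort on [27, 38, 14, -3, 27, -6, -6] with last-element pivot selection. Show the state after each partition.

Partition 1: pivot=-6 at index 1 -> [-6, -6, 14, -3, 27, 27, 38]
Partition 2: pivot=38 at index 6 -> [-6, -6, 14, -3, 27, 27, 38]
Partition 3: pivot=27 at index 5 -> [-6, -6, 14, -3, 27, 27, 38]
Partition 4: pivot=27 at index 4 -> [-6, -6, 14, -3, 27, 27, 38]
Partition 5: pivot=-3 at index 2 -> [-6, -6, -3, 14, 27, 27, 38]


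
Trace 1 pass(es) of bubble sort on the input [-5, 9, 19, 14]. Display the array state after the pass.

After pass 1: [-5, 9, 14, 19] (1 swaps)
Total swaps: 1


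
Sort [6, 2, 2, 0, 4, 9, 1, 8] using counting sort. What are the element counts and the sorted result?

Count array: [1, 1, 2, 0, 1, 0, 1, 0, 1, 1]
(count[i] = number of elements equal to i)
Cumulative count: [1, 2, 4, 4, 5, 5, 6, 6, 7, 8]
Sorted: [0, 1, 2, 2, 4, 6, 8, 9]


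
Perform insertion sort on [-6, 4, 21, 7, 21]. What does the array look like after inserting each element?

First element -6 is already 'sorted'
Insert 4: shifted 0 elements -> [-6, 4, 21, 7, 21]
Insert 21: shifted 0 elements -> [-6, 4, 21, 7, 21]
Insert 7: shifted 1 elements -> [-6, 4, 7, 21, 21]
Insert 21: shifted 0 elements -> [-6, 4, 7, 21, 21]


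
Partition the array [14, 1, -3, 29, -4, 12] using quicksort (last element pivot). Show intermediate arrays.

Partition 1: pivot=12 at index 3 -> [1, -3, -4, 12, 14, 29]
Partition 2: pivot=-4 at index 0 -> [-4, -3, 1, 12, 14, 29]
Partition 3: pivot=1 at index 2 -> [-4, -3, 1, 12, 14, 29]
Partition 4: pivot=29 at index 5 -> [-4, -3, 1, 12, 14, 29]


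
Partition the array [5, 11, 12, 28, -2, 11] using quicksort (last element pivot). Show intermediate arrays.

Partition 1: pivot=11 at index 3 -> [5, 11, -2, 11, 12, 28]
Partition 2: pivot=-2 at index 0 -> [-2, 11, 5, 11, 12, 28]
Partition 3: pivot=5 at index 1 -> [-2, 5, 11, 11, 12, 28]
Partition 4: pivot=28 at index 5 -> [-2, 5, 11, 11, 12, 28]


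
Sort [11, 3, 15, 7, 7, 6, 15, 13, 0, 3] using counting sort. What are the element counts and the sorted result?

Count array: [1, 0, 0, 2, 0, 0, 1, 2, 0, 0, 0, 1, 0, 1, 0, 2]
(count[i] = number of elements equal to i)
Cumulative count: [1, 1, 1, 3, 3, 3, 4, 6, 6, 6, 6, 7, 7, 8, 8, 10]
Sorted: [0, 3, 3, 6, 7, 7, 11, 13, 15, 15]


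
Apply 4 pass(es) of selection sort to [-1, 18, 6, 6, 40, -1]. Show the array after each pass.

Pass 1: Select minimum -1 at index 0, swap -> [-1, 18, 6, 6, 40, -1]
Pass 2: Select minimum -1 at index 5, swap -> [-1, -1, 6, 6, 40, 18]
Pass 3: Select minimum 6 at index 2, swap -> [-1, -1, 6, 6, 40, 18]
Pass 4: Select minimum 6 at index 3, swap -> [-1, -1, 6, 6, 40, 18]


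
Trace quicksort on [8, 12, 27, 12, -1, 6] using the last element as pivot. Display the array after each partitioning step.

Partition 1: pivot=6 at index 1 -> [-1, 6, 27, 12, 8, 12]
Partition 2: pivot=12 at index 4 -> [-1, 6, 12, 8, 12, 27]
Partition 3: pivot=8 at index 2 -> [-1, 6, 8, 12, 12, 27]


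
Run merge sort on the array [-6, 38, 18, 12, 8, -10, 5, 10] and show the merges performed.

Divide and conquer:
  Merge [-6] + [38] -> [-6, 38]
  Merge [18] + [12] -> [12, 18]
  Merge [-6, 38] + [12, 18] -> [-6, 12, 18, 38]
  Merge [8] + [-10] -> [-10, 8]
  Merge [5] + [10] -> [5, 10]
  Merge [-10, 8] + [5, 10] -> [-10, 5, 8, 10]
  Merge [-6, 12, 18, 38] + [-10, 5, 8, 10] -> [-10, -6, 5, 8, 10, 12, 18, 38]


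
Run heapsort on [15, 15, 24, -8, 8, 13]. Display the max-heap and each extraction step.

Build heap: [24, 15, 15, -8, 8, 13]
Extract 24: [15, 13, 15, -8, 8, 24]
Extract 15: [15, 13, 8, -8, 15, 24]
Extract 15: [13, -8, 8, 15, 15, 24]
Extract 13: [8, -8, 13, 15, 15, 24]
Extract 8: [-8, 8, 13, 15, 15, 24]


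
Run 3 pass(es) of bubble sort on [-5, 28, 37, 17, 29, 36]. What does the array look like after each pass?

After pass 1: [-5, 28, 17, 29, 36, 37] (3 swaps)
After pass 2: [-5, 17, 28, 29, 36, 37] (1 swaps)
After pass 3: [-5, 17, 28, 29, 36, 37] (0 swaps)
Total swaps: 4


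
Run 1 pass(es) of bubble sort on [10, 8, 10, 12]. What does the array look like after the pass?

After pass 1: [8, 10, 10, 12] (1 swaps)
Total swaps: 1


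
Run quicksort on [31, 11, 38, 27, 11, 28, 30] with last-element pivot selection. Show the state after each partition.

Partition 1: pivot=30 at index 4 -> [11, 27, 11, 28, 30, 31, 38]
Partition 2: pivot=28 at index 3 -> [11, 27, 11, 28, 30, 31, 38]
Partition 3: pivot=11 at index 1 -> [11, 11, 27, 28, 30, 31, 38]
Partition 4: pivot=38 at index 6 -> [11, 11, 27, 28, 30, 31, 38]


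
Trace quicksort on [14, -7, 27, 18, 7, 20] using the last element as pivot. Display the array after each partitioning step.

Partition 1: pivot=20 at index 4 -> [14, -7, 18, 7, 20, 27]
Partition 2: pivot=7 at index 1 -> [-7, 7, 18, 14, 20, 27]
Partition 3: pivot=14 at index 2 -> [-7, 7, 14, 18, 20, 27]


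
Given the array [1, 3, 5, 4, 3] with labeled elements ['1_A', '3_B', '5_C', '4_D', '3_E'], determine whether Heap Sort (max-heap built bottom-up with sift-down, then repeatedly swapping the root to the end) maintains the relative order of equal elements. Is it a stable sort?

Trace Heap Sort on the labeled array (the key is the number; the letter only tracks identity):
  Build max-heap: [5_C, 4_D, 1_A, 3_B, 3_E]
  Swap root 5_C to index 4, re-heapify first 4 -> [4_D, 3_E, 1_A, 3_B, 5_C]
  Swap root 4_D to index 3, re-heapify first 3 -> [3_B, 3_E, 1_A, 4_D, 5_C]
  Swap root 3_B to index 2, re-heapify first 2 -> [3_E, 1_A, 3_B, 4_D, 5_C]
  Swap root 3_E to index 1, re-heapify first 1 -> [1_A, 3_E, 3_B, 4_D, 5_C]
Final order: [1_A, 3_E, 3_B, 4_D, 5_C]
Equal keys:
  value 3: originally 3_B, 3_E; after sorting 3_E, 3_B -> order changed
Equal keys were reordered, so Heap Sort is not stable: heap construction and root-to-end swaps move elements without regard to the original order of equal keys. (One such input is enough; an unstable sort may happen to preserve order on other inputs, but it gives no guarantee.)
Answer: Not stable


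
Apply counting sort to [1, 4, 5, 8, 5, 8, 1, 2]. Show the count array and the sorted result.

Count array: [0, 2, 1, 0, 1, 2, 0, 0, 2]
(count[i] = number of elements equal to i)
Cumulative count: [0, 2, 3, 3, 4, 6, 6, 6, 8]
Sorted: [1, 1, 2, 4, 5, 5, 8, 8]


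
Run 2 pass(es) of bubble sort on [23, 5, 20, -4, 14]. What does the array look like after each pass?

After pass 1: [5, 20, -4, 14, 23] (4 swaps)
After pass 2: [5, -4, 14, 20, 23] (2 swaps)
Total swaps: 6


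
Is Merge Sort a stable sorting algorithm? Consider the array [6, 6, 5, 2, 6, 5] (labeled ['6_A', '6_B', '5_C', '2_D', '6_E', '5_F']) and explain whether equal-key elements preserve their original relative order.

Trace Merge Sort on the labeled array (the key is the number; the letter only tracks identity):
  Merge [6_B] + [5_C] -> [5_C, 6_B]
  Merge [6_A] + [5_C, 6_B] -> [5_C, 6_A, 6_B]
  Merge [6_E] + [5_F] -> [5_F, 6_E]
  Merge [2_D] + [5_F, 6_E] -> [2_D, 5_F, 6_E]
  Merge [5_C, 6_A, 6_B] + [2_D, 5_F, 6_E] -> [2_D, 5_C, 5_F, 6_A, 6_B, 6_E]
Final order: [2_D, 5_C, 5_F, 6_A, 6_B, 6_E]
Equal keys:
  value 5: originally 5_C, 5_F; after sorting 5_C, 5_F -> order preserved
  value 6: originally 6_A, 6_B, 6_E; after sorting 6_A, 6_B, 6_E -> order preserved
All equal keys kept their original relative order. Merge Sort is stable: when the heads of the two halves are equal the merge takes from the left half first.
Answer: Stable


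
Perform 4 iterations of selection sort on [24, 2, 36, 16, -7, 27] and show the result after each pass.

Pass 1: Select minimum -7 at index 4, swap -> [-7, 2, 36, 16, 24, 27]
Pass 2: Select minimum 2 at index 1, swap -> [-7, 2, 36, 16, 24, 27]
Pass 3: Select minimum 16 at index 3, swap -> [-7, 2, 16, 36, 24, 27]
Pass 4: Select minimum 24 at index 4, swap -> [-7, 2, 16, 24, 36, 27]


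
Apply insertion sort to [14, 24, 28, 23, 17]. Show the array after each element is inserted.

First element 14 is already 'sorted'
Insert 24: shifted 0 elements -> [14, 24, 28, 23, 17]
Insert 28: shifted 0 elements -> [14, 24, 28, 23, 17]
Insert 23: shifted 2 elements -> [14, 23, 24, 28, 17]
Insert 17: shifted 3 elements -> [14, 17, 23, 24, 28]


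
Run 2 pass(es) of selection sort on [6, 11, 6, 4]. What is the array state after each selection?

Pass 1: Select minimum 4 at index 3, swap -> [4, 11, 6, 6]
Pass 2: Select minimum 6 at index 2, swap -> [4, 6, 11, 6]


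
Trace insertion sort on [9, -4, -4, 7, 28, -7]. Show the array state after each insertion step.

First element 9 is already 'sorted'
Insert -4: shifted 1 elements -> [-4, 9, -4, 7, 28, -7]
Insert -4: shifted 1 elements -> [-4, -4, 9, 7, 28, -7]
Insert 7: shifted 1 elements -> [-4, -4, 7, 9, 28, -7]
Insert 28: shifted 0 elements -> [-4, -4, 7, 9, 28, -7]
Insert -7: shifted 5 elements -> [-7, -4, -4, 7, 9, 28]


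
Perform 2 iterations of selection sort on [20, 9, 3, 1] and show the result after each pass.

Pass 1: Select minimum 1 at index 3, swap -> [1, 9, 3, 20]
Pass 2: Select minimum 3 at index 2, swap -> [1, 3, 9, 20]


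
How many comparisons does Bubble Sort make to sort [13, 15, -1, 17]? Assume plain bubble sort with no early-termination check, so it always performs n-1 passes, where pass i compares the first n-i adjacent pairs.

Pass 1: compare adjacent pairs (0,1)..(2,3) = 3 comparison(s), 1 swap(s) -> [13, -1, 15, 17]
Pass 2: compare adjacent pairs (0,1)..(1,2) = 2 comparison(s), 1 swap(s) -> [-1, 13, 15, 17]
Pass 3: compare adjacent pairs (0,1)..(0,1) = 1 comparison(s), 0 swap(s) -> [-1, 13, 15, 17]
Total comparisons: 3 + 2 + 1 = 6


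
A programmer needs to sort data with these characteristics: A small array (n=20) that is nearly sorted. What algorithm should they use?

Best choice: Insertion sort
Reason: Insertion sort is O(n) for nearly sorted arrays and has low overhead


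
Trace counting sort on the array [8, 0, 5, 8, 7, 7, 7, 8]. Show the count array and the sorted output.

Count array: [1, 0, 0, 0, 0, 1, 0, 3, 3]
(count[i] = number of elements equal to i)
Cumulative count: [1, 1, 1, 1, 1, 2, 2, 5, 8]
Sorted: [0, 5, 7, 7, 7, 8, 8, 8]


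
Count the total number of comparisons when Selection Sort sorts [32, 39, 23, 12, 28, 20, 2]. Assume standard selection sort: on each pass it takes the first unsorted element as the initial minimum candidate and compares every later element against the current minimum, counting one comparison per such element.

Pass 1: scan indices 1..6 for the minimum = 6 comparison(s); min is 2, place at index 0 -> [2, 39, 23, 12, 28, 20, 32]
Pass 2: scan indices 2..6 for the minimum = 5 comparison(s); min is 12, place at index 1 -> [2, 12, 23, 39, 28, 20, 32]
Pass 3: scan indices 3..6 for the minimum = 4 comparison(s); min is 20, place at index 2 -> [2, 12, 20, 39, 28, 23, 32]
Pass 4: scan indices 4..6 for the minimum = 3 comparison(s); min is 23, place at index 3 -> [2, 12, 20, 23, 28, 39, 32]
Pass 5: scan indices 5..6 for the minimum = 2 comparison(s); min is 28, place at index 4 -> [2, 12, 20, 23, 28, 39, 32]
Pass 6: scan indices 6..6 for the minimum = 1 comparison(s); min is 32, place at index 5 -> [2, 12, 20, 23, 28, 32, 39]
Selection sort always scans the whole unsorted suffix, so the count is (n-1) + (n-2) + ... + 1 = n(n-1)/2 = 7*6/2 = 21 regardless of the input order.
Total comparisons: 6 + 5 + 4 + 3 + 2 + 1 = 21


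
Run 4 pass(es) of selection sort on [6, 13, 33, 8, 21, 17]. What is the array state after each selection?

Pass 1: Select minimum 6 at index 0, swap -> [6, 13, 33, 8, 21, 17]
Pass 2: Select minimum 8 at index 3, swap -> [6, 8, 33, 13, 21, 17]
Pass 3: Select minimum 13 at index 3, swap -> [6, 8, 13, 33, 21, 17]
Pass 4: Select minimum 17 at index 5, swap -> [6, 8, 13, 17, 21, 33]


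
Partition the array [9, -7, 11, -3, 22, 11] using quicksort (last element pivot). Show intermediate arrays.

Partition 1: pivot=11 at index 4 -> [9, -7, 11, -3, 11, 22]
Partition 2: pivot=-3 at index 1 -> [-7, -3, 11, 9, 11, 22]
Partition 3: pivot=9 at index 2 -> [-7, -3, 9, 11, 11, 22]


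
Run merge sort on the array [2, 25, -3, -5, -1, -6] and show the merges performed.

Divide and conquer:
  Merge [25] + [-3] -> [-3, 25]
  Merge [2] + [-3, 25] -> [-3, 2, 25]
  Merge [-1] + [-6] -> [-6, -1]
  Merge [-5] + [-6, -1] -> [-6, -5, -1]
  Merge [-3, 2, 25] + [-6, -5, -1] -> [-6, -5, -3, -1, 2, 25]


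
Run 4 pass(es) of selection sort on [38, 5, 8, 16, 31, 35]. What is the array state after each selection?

Pass 1: Select minimum 5 at index 1, swap -> [5, 38, 8, 16, 31, 35]
Pass 2: Select minimum 8 at index 2, swap -> [5, 8, 38, 16, 31, 35]
Pass 3: Select minimum 16 at index 3, swap -> [5, 8, 16, 38, 31, 35]
Pass 4: Select minimum 31 at index 4, swap -> [5, 8, 16, 31, 38, 35]


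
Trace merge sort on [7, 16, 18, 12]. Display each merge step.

Divide and conquer:
  Merge [7] + [16] -> [7, 16]
  Merge [18] + [12] -> [12, 18]
  Merge [7, 16] + [12, 18] -> [7, 12, 16, 18]


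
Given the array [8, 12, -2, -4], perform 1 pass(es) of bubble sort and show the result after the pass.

After pass 1: [8, -2, -4, 12] (2 swaps)
Total swaps: 2


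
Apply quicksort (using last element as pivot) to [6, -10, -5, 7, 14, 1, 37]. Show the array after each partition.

Partition 1: pivot=37 at index 6 -> [6, -10, -5, 7, 14, 1, 37]
Partition 2: pivot=1 at index 2 -> [-10, -5, 1, 7, 14, 6, 37]
Partition 3: pivot=-5 at index 1 -> [-10, -5, 1, 7, 14, 6, 37]
Partition 4: pivot=6 at index 3 -> [-10, -5, 1, 6, 14, 7, 37]
Partition 5: pivot=7 at index 4 -> [-10, -5, 1, 6, 7, 14, 37]


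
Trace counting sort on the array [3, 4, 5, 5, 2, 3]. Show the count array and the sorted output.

Count array: [0, 0, 1, 2, 1, 2]
(count[i] = number of elements equal to i)
Cumulative count: [0, 0, 1, 3, 4, 6]
Sorted: [2, 3, 3, 4, 5, 5]


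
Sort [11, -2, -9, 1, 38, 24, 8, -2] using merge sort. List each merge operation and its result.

Divide and conquer:
  Merge [11] + [-2] -> [-2, 11]
  Merge [-9] + [1] -> [-9, 1]
  Merge [-2, 11] + [-9, 1] -> [-9, -2, 1, 11]
  Merge [38] + [24] -> [24, 38]
  Merge [8] + [-2] -> [-2, 8]
  Merge [24, 38] + [-2, 8] -> [-2, 8, 24, 38]
  Merge [-9, -2, 1, 11] + [-2, 8, 24, 38] -> [-9, -2, -2, 1, 8, 11, 24, 38]


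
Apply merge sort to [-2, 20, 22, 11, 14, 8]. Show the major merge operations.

Divide and conquer:
  Merge [20] + [22] -> [20, 22]
  Merge [-2] + [20, 22] -> [-2, 20, 22]
  Merge [14] + [8] -> [8, 14]
  Merge [11] + [8, 14] -> [8, 11, 14]
  Merge [-2, 20, 22] + [8, 11, 14] -> [-2, 8, 11, 14, 20, 22]


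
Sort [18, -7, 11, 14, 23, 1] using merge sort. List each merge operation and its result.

Divide and conquer:
  Merge [-7] + [11] -> [-7, 11]
  Merge [18] + [-7, 11] -> [-7, 11, 18]
  Merge [23] + [1] -> [1, 23]
  Merge [14] + [1, 23] -> [1, 14, 23]
  Merge [-7, 11, 18] + [1, 14, 23] -> [-7, 1, 11, 14, 18, 23]


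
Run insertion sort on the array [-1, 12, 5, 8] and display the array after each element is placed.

First element -1 is already 'sorted'
Insert 12: shifted 0 elements -> [-1, 12, 5, 8]
Insert 5: shifted 1 elements -> [-1, 5, 12, 8]
Insert 8: shifted 1 elements -> [-1, 5, 8, 12]


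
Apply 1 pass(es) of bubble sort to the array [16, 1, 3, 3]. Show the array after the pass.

After pass 1: [1, 3, 3, 16] (3 swaps)
Total swaps: 3


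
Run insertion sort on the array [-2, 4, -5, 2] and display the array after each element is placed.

First element -2 is already 'sorted'
Insert 4: shifted 0 elements -> [-2, 4, -5, 2]
Insert -5: shifted 2 elements -> [-5, -2, 4, 2]
Insert 2: shifted 1 elements -> [-5, -2, 2, 4]


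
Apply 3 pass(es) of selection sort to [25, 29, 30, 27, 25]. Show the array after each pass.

Pass 1: Select minimum 25 at index 0, swap -> [25, 29, 30, 27, 25]
Pass 2: Select minimum 25 at index 4, swap -> [25, 25, 30, 27, 29]
Pass 3: Select minimum 27 at index 3, swap -> [25, 25, 27, 30, 29]


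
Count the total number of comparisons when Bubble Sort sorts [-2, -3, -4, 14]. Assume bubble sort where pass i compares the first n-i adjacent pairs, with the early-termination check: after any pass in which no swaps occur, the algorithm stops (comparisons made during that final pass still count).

Pass 1: compare adjacent pairs (0,1)..(2,3) = 3 comparison(s), 2 swap(s) -> [-3, -4, -2, 14]
Pass 2: compare adjacent pairs (0,1)..(1,2) = 2 comparison(s), 1 swap(s) -> [-4, -3, -2, 14]
Pass 3: compare adjacent pairs (0,1)..(0,1) = 1 comparison(s), 0 swap(s) -> [-4, -3, -2, 14]
No swaps in this pass, so bubble sort stops here.
Total comparisons: 3 + 2 + 1 = 6


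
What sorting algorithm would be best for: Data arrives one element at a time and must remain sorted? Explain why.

Best choice: Insertion sort
Reason: Insertion sort naturally handles online/streaming input by inserting each new element into sorted position


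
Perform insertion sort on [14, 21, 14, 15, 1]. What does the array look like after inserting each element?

First element 14 is already 'sorted'
Insert 21: shifted 0 elements -> [14, 21, 14, 15, 1]
Insert 14: shifted 1 elements -> [14, 14, 21, 15, 1]
Insert 15: shifted 1 elements -> [14, 14, 15, 21, 1]
Insert 1: shifted 4 elements -> [1, 14, 14, 15, 21]


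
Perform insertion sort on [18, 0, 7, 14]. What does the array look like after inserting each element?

First element 18 is already 'sorted'
Insert 0: shifted 1 elements -> [0, 18, 7, 14]
Insert 7: shifted 1 elements -> [0, 7, 18, 14]
Insert 14: shifted 1 elements -> [0, 7, 14, 18]
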